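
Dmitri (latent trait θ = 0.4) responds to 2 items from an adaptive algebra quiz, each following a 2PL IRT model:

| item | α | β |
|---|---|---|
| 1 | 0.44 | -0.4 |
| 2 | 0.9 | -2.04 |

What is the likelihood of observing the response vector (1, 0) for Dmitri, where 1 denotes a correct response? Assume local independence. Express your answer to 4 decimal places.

0.0588

P(θ) = 1 / (1 + exp(−α(θ − β)))
P_1 = 1/(1+e^{-0.3520}) = 0.5871
P_2 = 1/(1+e^{-2.1960}) = 0.8999
L = P_1 × (1−P_2) = 0.5871 × 0.1001 = 0.05877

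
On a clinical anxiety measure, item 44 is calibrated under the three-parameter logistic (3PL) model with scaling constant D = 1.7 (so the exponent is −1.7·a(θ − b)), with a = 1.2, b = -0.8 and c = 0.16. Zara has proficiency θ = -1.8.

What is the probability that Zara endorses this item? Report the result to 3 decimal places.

0.257

P(θ) = c + (1 − c) · 1 / (1 + exp(−D·a(θ − b)))
Exponent: 1.7 × 1.2 × (-1.8 − (-0.8)) = -2.0400
1/(1 + e^{2.0400}) = 0.1151
P = 0.16 + 0.84 × 0.1151 = 0.2567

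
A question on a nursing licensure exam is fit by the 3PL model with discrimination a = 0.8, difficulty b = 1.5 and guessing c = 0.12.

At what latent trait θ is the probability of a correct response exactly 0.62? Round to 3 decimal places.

1.843

P(θ) = c + (1 − c) · 1 / (1 + exp(−a(θ − b)))
Remove guessing floor: (0.62 − 0.12)/(1 − 0.12) = 0.5682
logit = ln(0.5682/0.4318) = 0.2744
θ = b + logit/(a) = 1.5 + 0.2744/0.8000 = 1.8430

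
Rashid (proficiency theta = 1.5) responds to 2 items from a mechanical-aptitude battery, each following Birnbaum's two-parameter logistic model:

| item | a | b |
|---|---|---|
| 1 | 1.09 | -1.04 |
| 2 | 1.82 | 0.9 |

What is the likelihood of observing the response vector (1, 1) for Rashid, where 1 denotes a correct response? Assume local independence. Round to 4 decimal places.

P(theta) = 1 / (1 + exp(−a(theta − b)))
P_1 = 1/(1+e^{-2.7686}) = 0.9410
P_2 = 1/(1+e^{-1.0920}) = 0.7488
L = P_1 × P_2 = 0.9410 × 0.7488 = 0.70455

0.7045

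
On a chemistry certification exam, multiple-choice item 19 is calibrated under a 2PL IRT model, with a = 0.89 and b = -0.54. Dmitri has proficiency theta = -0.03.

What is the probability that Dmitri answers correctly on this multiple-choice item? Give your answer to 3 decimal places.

0.612

P(theta) = 1 / (1 + exp(−a(theta − b)))
Exponent: 0.89 × (-0.03 − (-0.54)) = 0.4539
1/(1 + e^{-0.4539}) = 0.6116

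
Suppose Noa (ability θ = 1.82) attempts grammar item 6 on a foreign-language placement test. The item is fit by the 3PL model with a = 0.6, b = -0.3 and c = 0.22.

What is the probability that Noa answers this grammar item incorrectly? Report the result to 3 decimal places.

0.171

P(θ) = c + (1 − c) · 1 / (1 + exp(−a(θ − b)))
Exponent: 0.6 × (1.82 − (-0.3)) = 1.2720
1/(1 + e^{-1.2720}) = 0.7811
P = 0.22 + 0.78 × 0.7811 = 0.8292
P(incorrect) = 1 − 0.8292 = 0.1708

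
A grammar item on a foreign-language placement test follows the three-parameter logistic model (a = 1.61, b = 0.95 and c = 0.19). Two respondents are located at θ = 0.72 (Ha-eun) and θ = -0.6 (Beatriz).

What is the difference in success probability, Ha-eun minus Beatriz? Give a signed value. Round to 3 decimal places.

0.269

P(θ) = c + (1 − c) · 1 / (1 + exp(−a(θ − b)))
P(Ha-eun) = 0.5209  [exponent -0.3703]
P(Beatriz) = 0.2517  [exponent -2.4955]
Difference = 0.5209 − 0.2517 = 0.2692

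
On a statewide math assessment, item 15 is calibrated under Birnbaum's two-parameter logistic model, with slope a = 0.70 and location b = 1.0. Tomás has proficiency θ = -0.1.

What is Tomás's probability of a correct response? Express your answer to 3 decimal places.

0.316

P(θ) = 1 / (1 + exp(−a(θ − b)))
Exponent: 0.70 × (-0.1 − 1.0) = -0.7700
1/(1 + e^{0.7700}) = 0.3165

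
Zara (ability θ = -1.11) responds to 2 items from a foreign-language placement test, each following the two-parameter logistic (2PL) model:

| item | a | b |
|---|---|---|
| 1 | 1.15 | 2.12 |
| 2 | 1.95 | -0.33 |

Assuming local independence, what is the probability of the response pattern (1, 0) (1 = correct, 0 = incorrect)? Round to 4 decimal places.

0.0195

P(θ) = 1 / (1 + exp(−a(θ − b)))
P_1 = 1/(1+e^{3.7145}) = 0.0238
P_2 = 1/(1+e^{1.5210}) = 0.1793
L = P_1 × (1−P_2) = 0.0238 × 0.8207 = 0.01952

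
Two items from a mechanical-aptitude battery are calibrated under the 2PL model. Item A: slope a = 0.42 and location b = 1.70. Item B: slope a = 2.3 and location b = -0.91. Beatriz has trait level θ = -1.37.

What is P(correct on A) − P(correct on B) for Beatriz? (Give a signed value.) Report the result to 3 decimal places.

P(θ) = 1 / (1 + exp(−a(θ − b)))
P_A = 0.2160
P_B = 0.2577
P_A − P_B = -0.0417

-0.042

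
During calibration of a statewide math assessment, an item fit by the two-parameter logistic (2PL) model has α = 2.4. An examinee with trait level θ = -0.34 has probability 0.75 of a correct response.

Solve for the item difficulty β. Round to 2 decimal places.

P(θ) = 1 / (1 + exp(−α(θ − β)))
logit(0.75) = ln(0.75/0.25) = 1.0986
β = θ − logit/(α) = -0.34 − 1.0986/2.4000 = -0.7978

-0.80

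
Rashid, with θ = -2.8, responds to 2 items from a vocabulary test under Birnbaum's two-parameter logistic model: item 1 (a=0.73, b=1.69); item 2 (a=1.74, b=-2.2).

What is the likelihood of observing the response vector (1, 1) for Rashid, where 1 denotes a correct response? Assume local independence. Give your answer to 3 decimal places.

P(θ) = 1 / (1 + exp(−a(θ − b)))
P_1 = 1/(1+e^{3.2777}) = 0.0363
P_2 = 1/(1+e^{1.0440}) = 0.2604
L = P_1 × P_2 = 0.0363 × 0.2604 = 0.00946

0.009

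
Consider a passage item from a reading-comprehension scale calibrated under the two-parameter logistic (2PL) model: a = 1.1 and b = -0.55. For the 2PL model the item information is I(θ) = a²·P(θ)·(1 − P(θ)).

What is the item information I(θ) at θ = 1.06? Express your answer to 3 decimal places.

P = 1/(1+e^{-1.7710}) = 0.8546
P(1−P) = 0.8546 × 0.1454 = 0.1243
I = a² × P(1−P) = 1.1² × 0.1243 = 0.15037

0.150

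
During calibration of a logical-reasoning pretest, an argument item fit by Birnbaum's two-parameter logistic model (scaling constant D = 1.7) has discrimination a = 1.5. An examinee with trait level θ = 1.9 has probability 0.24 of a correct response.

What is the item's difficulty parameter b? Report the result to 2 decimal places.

P(θ) = 1 / (1 + exp(−D·a(θ − b)))
logit(0.24) = ln(0.24/0.76) = -1.1527
b = θ − logit/(1.7·a) = 1.9 − (-1.1527)/2.5500 = 2.3520

2.35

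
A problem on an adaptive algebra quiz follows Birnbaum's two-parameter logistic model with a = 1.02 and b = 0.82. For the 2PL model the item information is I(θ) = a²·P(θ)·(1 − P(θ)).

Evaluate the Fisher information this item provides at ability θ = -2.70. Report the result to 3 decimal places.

0.027

P = 1/(1+e^{3.5904}) = 0.0268
P(1−P) = 0.0268 × 0.9732 = 0.0261
I = a² × P(1−P) = 1.02² × 0.0261 = 0.02718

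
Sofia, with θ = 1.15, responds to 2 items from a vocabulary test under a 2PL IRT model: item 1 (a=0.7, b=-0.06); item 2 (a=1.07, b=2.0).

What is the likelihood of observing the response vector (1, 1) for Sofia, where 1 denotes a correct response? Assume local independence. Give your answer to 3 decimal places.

P(θ) = 1 / (1 + exp(−a(θ − b)))
P_1 = 1/(1+e^{-0.8470}) = 0.6999
P_2 = 1/(1+e^{0.9095}) = 0.2871
L = P_1 × P_2 = 0.6999 × 0.2871 = 0.20095

0.201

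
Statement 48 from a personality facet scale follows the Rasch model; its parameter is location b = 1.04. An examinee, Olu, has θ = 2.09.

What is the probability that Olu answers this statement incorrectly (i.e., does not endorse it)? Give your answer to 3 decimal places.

P(θ) = 1 / (1 + exp(−(θ − b)))
Exponent: (2.09 − 1.04) = 1.0500
1/(1 + e^{-1.0500}) = 0.7408
P = 0.7408
P(incorrect) = 1 − 0.7408 = 0.2592

0.259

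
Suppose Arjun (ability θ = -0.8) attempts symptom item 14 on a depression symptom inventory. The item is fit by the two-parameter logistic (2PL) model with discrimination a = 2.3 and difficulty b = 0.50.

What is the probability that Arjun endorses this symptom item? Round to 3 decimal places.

0.048

P(θ) = 1 / (1 + exp(−a(θ − b)))
Exponent: 2.3 × (-0.8 − 0.50) = -2.9900
1/(1 + e^{2.9900}) = 0.0479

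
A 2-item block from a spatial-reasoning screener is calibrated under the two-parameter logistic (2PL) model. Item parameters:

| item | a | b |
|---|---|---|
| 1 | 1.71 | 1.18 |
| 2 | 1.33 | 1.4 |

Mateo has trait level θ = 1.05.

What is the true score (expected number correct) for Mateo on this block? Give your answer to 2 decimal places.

0.83

P(θ) = 1 / (1 + exp(−a(θ − b)))
P_1 = 1/(1+e^{0.2223}) = 0.4447
P_2 = 1/(1+e^{0.4655}) = 0.3857
E[score] = 0.4447 + 0.3857 = 0.8303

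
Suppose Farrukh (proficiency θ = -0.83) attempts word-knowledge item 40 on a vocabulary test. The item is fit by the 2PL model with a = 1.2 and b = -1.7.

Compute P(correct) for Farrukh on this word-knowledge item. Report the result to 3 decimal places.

0.740

P(θ) = 1 / (1 + exp(−a(θ − b)))
Exponent: 1.2 × (-0.83 − (-1.7)) = 1.0440
1/(1 + e^{-1.0440}) = 0.7396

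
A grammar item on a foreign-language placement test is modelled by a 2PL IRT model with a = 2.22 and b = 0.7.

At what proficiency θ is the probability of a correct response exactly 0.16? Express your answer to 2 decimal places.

P(θ) = 1 / (1 + exp(−a(θ − b)))
logit = ln(0.1600/0.8400) = -1.6582
θ = b + logit/(a) = 0.7 + (-1.6582)/2.2200 = -0.0469

-0.05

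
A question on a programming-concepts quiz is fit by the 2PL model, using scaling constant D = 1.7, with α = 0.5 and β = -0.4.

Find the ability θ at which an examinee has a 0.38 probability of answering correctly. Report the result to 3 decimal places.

P(θ) = 1 / (1 + exp(−D·α(θ − β)))
logit = ln(0.3800/0.6200) = -0.4895
θ = β + logit/(1.7·α) = -0.4 + (-0.4895)/0.8500 = -0.9759

-0.976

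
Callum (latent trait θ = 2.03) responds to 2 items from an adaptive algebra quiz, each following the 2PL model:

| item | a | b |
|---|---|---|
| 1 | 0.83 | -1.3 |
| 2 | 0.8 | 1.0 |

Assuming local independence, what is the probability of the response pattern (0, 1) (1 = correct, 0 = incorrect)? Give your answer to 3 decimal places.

P(θ) = 1 / (1 + exp(−a(θ − b)))
P_1 = 1/(1+e^{-2.7639}) = 0.9407
P_2 = 1/(1+e^{-0.8240}) = 0.6951
L = (1−P_1) × P_2 = 0.0593 × 0.6951 = 0.04122

0.041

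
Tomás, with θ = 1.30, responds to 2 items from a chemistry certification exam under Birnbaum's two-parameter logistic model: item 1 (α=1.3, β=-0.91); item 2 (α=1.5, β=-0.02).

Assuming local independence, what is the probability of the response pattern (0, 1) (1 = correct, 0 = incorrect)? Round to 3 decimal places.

0.047

P(θ) = 1 / (1 + exp(−α(θ − β)))
P_1 = 1/(1+e^{-2.8730}) = 0.9465
P_2 = 1/(1+e^{-1.9800}) = 0.8787
L = (1−P_1) × P_2 = 0.0535 × 0.8787 = 0.04701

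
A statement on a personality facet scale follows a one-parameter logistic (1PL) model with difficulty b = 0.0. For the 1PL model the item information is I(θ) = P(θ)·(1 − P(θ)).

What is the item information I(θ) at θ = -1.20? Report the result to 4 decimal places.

0.1779

P = 1/(1+e^{1.2000}) = 0.2315
P(1−P) = 0.2315 × 0.7685 = 0.1779
I = P(1−P) = 0.17789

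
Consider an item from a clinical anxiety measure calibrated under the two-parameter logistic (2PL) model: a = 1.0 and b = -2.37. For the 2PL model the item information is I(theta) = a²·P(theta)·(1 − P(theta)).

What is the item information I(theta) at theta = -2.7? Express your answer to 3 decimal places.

P = 1/(1+e^{0.3300}) = 0.4182
P(1−P) = 0.4182 × 0.5818 = 0.2433
I = a² × P(1−P) = 1.0² × 0.2433 = 0.24332

0.243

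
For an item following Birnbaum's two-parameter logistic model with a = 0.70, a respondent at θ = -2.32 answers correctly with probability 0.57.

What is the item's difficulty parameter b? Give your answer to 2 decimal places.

P(θ) = 1 / (1 + exp(−a(θ − b)))
logit(0.57) = ln(0.57/0.43) = 0.2819
b = θ − logit/(a) = -2.32 − 0.2819/0.7000 = -2.7226

-2.72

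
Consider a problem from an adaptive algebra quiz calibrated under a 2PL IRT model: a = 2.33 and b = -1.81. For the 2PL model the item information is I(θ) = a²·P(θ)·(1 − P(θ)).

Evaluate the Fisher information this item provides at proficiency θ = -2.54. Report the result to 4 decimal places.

P = 1/(1+e^{1.7009}) = 0.1543
P(1−P) = 0.1543 × 0.8457 = 0.1305
I = a² × P(1−P) = 2.33² × 0.1305 = 0.70860

0.7086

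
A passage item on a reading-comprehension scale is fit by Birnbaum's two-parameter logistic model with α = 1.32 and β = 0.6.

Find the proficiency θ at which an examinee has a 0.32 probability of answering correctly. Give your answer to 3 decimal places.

P(θ) = 1 / (1 + exp(−α(θ − β)))
logit = ln(0.3200/0.6800) = -0.7538
θ = β + logit/(α) = 0.6 + (-0.7538)/1.3200 = 0.0290

0.029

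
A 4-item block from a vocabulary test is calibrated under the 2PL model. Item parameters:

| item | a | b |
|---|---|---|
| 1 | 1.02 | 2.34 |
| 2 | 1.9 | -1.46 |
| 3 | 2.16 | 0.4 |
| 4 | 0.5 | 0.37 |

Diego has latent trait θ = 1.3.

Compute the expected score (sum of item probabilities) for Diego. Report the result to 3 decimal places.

P(θ) = 1 / (1 + exp(−a(θ − b)))
P_1 = 1/(1+e^{1.0608}) = 0.2572
P_2 = 1/(1+e^{-5.2440}) = 0.9947
P_3 = 1/(1+e^{-1.9440}) = 0.8748
P_4 = 1/(1+e^{-0.4650}) = 0.6142
E[score] = 0.2572 + 0.9947 + 0.8748 + 0.6142 = 2.7409

2.741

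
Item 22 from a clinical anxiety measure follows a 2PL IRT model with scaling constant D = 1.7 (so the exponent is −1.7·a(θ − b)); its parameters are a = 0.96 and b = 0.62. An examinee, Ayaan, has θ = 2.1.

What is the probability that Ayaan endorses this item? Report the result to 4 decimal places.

P(θ) = 1 / (1 + exp(−D·a(θ − b)))
Exponent: 1.7 × 0.96 × (2.1 − 0.62) = 2.4154
1/(1 + e^{-2.4154}) = 0.9180
P = 0.9180

0.9180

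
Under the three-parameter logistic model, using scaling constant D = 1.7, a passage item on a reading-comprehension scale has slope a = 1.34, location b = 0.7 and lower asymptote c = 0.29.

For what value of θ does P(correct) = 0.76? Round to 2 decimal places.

1.00

P(θ) = c + (1 − c) · 1 / (1 + exp(−D·a(θ − b)))
Remove guessing floor: (0.76 − 0.29)/(1 − 0.29) = 0.6620
logit = ln(0.6620/0.3380) = 0.6721
θ = b + logit/(1.7·a) = 0.7 + 0.6721/2.2780 = 0.9950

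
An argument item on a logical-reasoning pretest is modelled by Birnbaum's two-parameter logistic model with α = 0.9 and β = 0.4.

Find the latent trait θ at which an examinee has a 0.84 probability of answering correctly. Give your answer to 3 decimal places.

P(θ) = 1 / (1 + exp(−α(θ − β)))
logit = ln(0.8400/0.1600) = 1.6582
θ = β + logit/(α) = 0.4 + 1.6582/0.9000 = 2.2425

2.242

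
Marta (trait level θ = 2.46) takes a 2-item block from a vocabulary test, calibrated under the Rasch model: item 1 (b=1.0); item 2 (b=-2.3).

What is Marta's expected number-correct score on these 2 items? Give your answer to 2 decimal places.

P(θ) = 1 / (1 + exp(−(θ − b)))
P_1 = 1/(1+e^{-1.4600}) = 0.8115
P_2 = 1/(1+e^{-4.7600}) = 0.9915
E[score] = 0.8115 + 0.9915 = 1.8030

1.80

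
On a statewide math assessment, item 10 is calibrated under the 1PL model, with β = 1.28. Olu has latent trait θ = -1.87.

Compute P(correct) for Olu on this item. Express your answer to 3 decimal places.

P(θ) = 1 / (1 + exp(−(θ − β)))
Exponent: (-1.87 − 1.28) = -3.1500
1/(1 + e^{3.1500}) = 0.0411
P = 0.0411

0.041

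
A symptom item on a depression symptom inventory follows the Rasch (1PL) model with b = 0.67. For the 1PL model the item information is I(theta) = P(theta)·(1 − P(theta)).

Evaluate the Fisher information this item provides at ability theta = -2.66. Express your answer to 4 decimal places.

P = 1/(1+e^{3.3300}) = 0.0346
P(1−P) = 0.0346 × 0.9654 = 0.0334
I = P(1−P) = 0.03336

0.0334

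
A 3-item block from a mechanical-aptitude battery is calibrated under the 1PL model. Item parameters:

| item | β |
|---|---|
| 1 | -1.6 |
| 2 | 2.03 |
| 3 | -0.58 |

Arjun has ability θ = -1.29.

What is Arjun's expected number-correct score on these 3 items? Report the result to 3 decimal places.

0.941

P(θ) = 1 / (1 + exp(−(θ − β)))
P_1 = 1/(1+e^{-0.3100}) = 0.5769
P_2 = 1/(1+e^{3.3200}) = 0.0349
P_3 = 1/(1+e^{0.7100}) = 0.3296
E[score] = 0.5769 + 0.0349 + 0.3296 = 0.9414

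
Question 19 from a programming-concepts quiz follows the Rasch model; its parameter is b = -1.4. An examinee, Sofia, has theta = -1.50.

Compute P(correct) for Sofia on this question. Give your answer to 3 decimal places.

P(theta) = 1 / (1 + exp(−(theta − b)))
Exponent: (-1.50 − (-1.4)) = -0.1000
1/(1 + e^{0.1000}) = 0.4750
P = 0.4750

0.475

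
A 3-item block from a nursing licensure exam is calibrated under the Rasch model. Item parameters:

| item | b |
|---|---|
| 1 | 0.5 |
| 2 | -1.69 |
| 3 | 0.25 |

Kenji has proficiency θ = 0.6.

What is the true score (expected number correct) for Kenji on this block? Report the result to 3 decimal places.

2.020

P(θ) = 1 / (1 + exp(−(θ − b)))
P_1 = 1/(1+e^{-0.1000}) = 0.5250
P_2 = 1/(1+e^{-2.2900}) = 0.9080
P_3 = 1/(1+e^{-0.3500}) = 0.5866
E[score] = 0.5250 + 0.9080 + 0.5866 = 2.0196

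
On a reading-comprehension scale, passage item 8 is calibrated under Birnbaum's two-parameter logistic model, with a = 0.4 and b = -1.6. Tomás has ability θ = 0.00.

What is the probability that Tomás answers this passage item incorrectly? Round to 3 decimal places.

P(θ) = 1 / (1 + exp(−a(θ − b)))
Exponent: 0.4 × (0.00 − (-1.6)) = 0.6400
1/(1 + e^{-0.6400}) = 0.6548
P(incorrect) = 1 − 0.6548 = 0.3452

0.345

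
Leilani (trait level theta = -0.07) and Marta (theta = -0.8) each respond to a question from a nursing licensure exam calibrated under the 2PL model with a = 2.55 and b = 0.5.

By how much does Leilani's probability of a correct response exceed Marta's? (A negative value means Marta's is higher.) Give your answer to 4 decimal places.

P(theta) = 1 / (1 + exp(−a(theta − b)))
P(Leilani) = 0.1895  [exponent -1.4535]
P(Marta) = 0.0351  [exponent -3.3150]
Difference = 0.1895 − 0.0351 = 0.1544

0.1544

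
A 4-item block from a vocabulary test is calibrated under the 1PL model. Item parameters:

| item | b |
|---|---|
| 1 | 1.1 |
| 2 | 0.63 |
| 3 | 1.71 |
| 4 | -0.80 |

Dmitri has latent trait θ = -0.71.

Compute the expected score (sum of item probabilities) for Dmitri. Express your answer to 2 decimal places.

0.95

P(θ) = 1 / (1 + exp(−(θ − b)))
P_1 = 1/(1+e^{1.8100}) = 0.1406
P_2 = 1/(1+e^{1.3400}) = 0.2075
P_3 = 1/(1+e^{2.4200}) = 0.0817
P_4 = 1/(1+e^{-0.0900}) = 0.5225
E[score] = 0.1406 + 0.2075 + 0.0817 + 0.5225 = 0.9523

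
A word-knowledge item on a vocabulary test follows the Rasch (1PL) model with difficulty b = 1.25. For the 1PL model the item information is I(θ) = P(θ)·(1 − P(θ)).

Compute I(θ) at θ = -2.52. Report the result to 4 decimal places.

0.0220

P = 1/(1+e^{3.7700}) = 0.0225
P(1−P) = 0.0225 × 0.9775 = 0.0220
I = P(1−P) = 0.02202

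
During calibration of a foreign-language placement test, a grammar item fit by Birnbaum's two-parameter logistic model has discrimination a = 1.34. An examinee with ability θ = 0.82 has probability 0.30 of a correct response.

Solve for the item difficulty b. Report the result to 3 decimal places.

P(θ) = 1 / (1 + exp(−a(θ − b)))
logit(0.30) = ln(0.30/0.70) = -0.8473
b = θ − logit/(a) = 0.82 − (-0.8473)/1.3400 = 1.4523

1.452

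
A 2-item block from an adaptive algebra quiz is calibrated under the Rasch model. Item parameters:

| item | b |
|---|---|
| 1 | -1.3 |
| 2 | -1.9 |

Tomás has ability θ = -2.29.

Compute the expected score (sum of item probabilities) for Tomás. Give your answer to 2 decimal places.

P(θ) = 1 / (1 + exp(−(θ − b)))
P_1 = 1/(1+e^{0.9900}) = 0.2709
P_2 = 1/(1+e^{0.3900}) = 0.4037
E[score] = 0.2709 + 0.4037 = 0.6746

0.67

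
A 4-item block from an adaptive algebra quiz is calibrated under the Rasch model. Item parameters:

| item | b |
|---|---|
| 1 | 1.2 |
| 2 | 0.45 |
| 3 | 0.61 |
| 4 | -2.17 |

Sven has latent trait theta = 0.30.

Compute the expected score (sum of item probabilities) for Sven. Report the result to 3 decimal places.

2.097

P(theta) = 1 / (1 + exp(−(theta − b)))
P_1 = 1/(1+e^{0.9000}) = 0.2891
P_2 = 1/(1+e^{0.1500}) = 0.4626
P_3 = 1/(1+e^{0.3100}) = 0.4231
P_4 = 1/(1+e^{-2.4700}) = 0.9220
E[score] = 0.2891 + 0.4626 + 0.4231 + 0.9220 = 2.0967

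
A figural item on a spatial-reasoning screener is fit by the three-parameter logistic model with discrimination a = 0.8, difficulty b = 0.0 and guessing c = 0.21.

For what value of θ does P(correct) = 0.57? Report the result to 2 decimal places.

P(θ) = c + (1 − c) · 1 / (1 + exp(−a(θ − b)))
Remove guessing floor: (0.57 − 0.21)/(1 − 0.21) = 0.4557
logit = ln(0.4557/0.5443) = -0.1777
θ = b + logit/(a) = 0.0 + (-0.1777)/0.8000 = -0.2221

-0.22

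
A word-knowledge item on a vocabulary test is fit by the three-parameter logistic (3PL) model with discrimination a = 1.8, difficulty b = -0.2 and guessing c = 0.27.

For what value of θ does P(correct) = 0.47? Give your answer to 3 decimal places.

P(θ) = c + (1 − c) · 1 / (1 + exp(−a(θ − b)))
Remove guessing floor: (0.47 − 0.27)/(1 − 0.27) = 0.2740
logit = ln(0.2740/0.7260) = -0.9746
θ = b + logit/(a) = -0.2 + (-0.9746)/1.8000 = -0.7414

-0.741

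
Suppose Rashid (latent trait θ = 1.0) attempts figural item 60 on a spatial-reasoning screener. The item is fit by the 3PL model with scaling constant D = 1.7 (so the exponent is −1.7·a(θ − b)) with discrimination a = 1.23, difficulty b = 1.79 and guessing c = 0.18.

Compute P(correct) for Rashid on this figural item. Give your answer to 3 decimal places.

P(θ) = c + (1 − c) · 1 / (1 + exp(−D·a(θ − b)))
Exponent: 1.7 × 1.23 × (1.0 − 1.79) = -1.6519
1/(1 + e^{1.6519}) = 0.1609
P = 0.18 + 0.82 × 0.1609 = 0.3119

0.312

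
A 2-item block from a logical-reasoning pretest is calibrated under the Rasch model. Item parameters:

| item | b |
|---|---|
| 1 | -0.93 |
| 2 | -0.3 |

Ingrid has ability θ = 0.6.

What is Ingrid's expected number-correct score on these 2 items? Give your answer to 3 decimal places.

1.533

P(θ) = 1 / (1 + exp(−(θ − b)))
P_1 = 1/(1+e^{-1.5300}) = 0.8220
P_2 = 1/(1+e^{-0.9000}) = 0.7109
E[score] = 0.8220 + 0.7109 = 1.5330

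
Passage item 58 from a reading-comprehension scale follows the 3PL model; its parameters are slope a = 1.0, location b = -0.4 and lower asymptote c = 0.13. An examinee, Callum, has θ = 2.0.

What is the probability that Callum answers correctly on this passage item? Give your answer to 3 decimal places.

P(θ) = c + (1 − c) · 1 / (1 + exp(−a(θ − b)))
Exponent: 1.0 × (2.0 − (-0.4)) = 2.4000
1/(1 + e^{-2.4000}) = 0.9168
P = 0.13 + 0.87 × 0.9168 = 0.9276

0.928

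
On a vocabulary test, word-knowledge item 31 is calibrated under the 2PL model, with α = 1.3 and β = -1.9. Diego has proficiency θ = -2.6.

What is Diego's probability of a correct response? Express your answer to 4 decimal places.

P(θ) = 1 / (1 + exp(−α(θ − β)))
Exponent: 1.3 × (-2.6 − (-1.9)) = -0.9100
1/(1 + e^{0.9100}) = 0.2870

0.2870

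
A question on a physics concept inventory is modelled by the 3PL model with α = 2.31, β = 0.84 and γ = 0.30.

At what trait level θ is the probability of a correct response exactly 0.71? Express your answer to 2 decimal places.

P(θ) = γ + (1 − γ) · 1 / (1 + exp(−α(θ − β)))
Remove guessing floor: (0.71 − 0.30)/(1 − 0.30) = 0.5857
logit = ln(0.5857/0.4143) = 0.3463
θ = β + logit/(α) = 0.84 + 0.3463/2.3100 = 0.9899

0.99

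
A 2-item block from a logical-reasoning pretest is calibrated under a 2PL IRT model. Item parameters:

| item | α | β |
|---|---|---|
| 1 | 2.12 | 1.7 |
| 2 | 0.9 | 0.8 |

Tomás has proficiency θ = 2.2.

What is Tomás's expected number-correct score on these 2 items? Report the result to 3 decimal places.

1.522

P(θ) = 1 / (1 + exp(−α(θ − β)))
P_1 = 1/(1+e^{-1.0600}) = 0.7427
P_2 = 1/(1+e^{-1.2600}) = 0.7790
E[score] = 0.7427 + 0.7790 = 1.5217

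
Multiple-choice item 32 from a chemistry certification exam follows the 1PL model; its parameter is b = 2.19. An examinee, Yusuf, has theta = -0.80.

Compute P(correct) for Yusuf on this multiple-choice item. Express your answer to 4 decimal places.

0.0479

P(theta) = 1 / (1 + exp(−(theta − b)))
Exponent: (-0.80 − 2.19) = -2.9900
1/(1 + e^{2.9900}) = 0.0479
P = 0.0479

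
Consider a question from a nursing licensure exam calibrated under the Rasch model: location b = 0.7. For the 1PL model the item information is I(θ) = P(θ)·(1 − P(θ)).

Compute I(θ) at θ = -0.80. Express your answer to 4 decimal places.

0.1491

P = 1/(1+e^{1.5000}) = 0.1824
P(1−P) = 0.1824 × 0.8176 = 0.1491
I = P(1−P) = 0.14915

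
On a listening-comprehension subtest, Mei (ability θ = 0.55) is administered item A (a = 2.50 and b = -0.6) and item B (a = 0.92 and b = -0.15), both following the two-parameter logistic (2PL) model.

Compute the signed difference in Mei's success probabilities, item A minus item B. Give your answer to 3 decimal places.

P(θ) = 1 / (1 + exp(−a(θ − b)))
P_A = 0.9466
P_B = 0.6557
P_A − P_B = 0.2909

0.291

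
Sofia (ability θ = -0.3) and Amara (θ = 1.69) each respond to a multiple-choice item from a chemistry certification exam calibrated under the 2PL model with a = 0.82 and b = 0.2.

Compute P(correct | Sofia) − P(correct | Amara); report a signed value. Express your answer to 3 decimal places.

-0.373

P(θ) = 1 / (1 + exp(−a(θ − b)))
P(Sofia) = 0.3989  [exponent -0.4100]
P(Amara) = 0.7724  [exponent 1.2218]
Difference = 0.3989 − 0.7724 = -0.3735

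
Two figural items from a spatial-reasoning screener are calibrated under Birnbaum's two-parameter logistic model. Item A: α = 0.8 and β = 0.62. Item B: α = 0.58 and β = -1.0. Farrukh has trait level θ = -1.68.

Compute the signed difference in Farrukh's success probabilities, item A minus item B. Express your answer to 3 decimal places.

P(θ) = 1 / (1 + exp(−α(θ − β)))
P_A = 0.1371
P_B = 0.4027
P_A − P_B = -0.2656

-0.266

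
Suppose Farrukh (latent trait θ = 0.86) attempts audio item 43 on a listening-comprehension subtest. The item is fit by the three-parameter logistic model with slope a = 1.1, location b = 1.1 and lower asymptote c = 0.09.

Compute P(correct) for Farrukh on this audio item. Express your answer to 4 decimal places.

P(θ) = c + (1 − c) · 1 / (1 + exp(−a(θ − b)))
Exponent: 1.1 × (0.86 − 1.1) = -0.2640
1/(1 + e^{0.2640}) = 0.4344
P = 0.09 + 0.91 × 0.4344 = 0.4853

0.4853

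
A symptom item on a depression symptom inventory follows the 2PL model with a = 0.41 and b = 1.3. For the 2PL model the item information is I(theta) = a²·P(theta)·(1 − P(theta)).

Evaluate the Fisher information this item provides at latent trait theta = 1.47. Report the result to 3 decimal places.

P = 1/(1+e^{-0.0697}) = 0.5174
P(1−P) = 0.5174 × 0.4826 = 0.2497
I = a² × P(1−P) = 0.41² × 0.2497 = 0.04197

0.042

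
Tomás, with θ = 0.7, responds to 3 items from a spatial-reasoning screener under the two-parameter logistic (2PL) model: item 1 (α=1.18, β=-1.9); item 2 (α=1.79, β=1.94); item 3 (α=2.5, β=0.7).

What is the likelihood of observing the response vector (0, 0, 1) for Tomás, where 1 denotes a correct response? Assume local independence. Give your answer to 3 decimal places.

0.020

P(θ) = 1 / (1 + exp(−α(θ − β)))
P_1 = 1/(1+e^{-3.0680}) = 0.9556
P_2 = 1/(1+e^{2.2196}) = 0.0980
P_3 = 1/(1+e^{0.0000}) = 0.5000
L = (1−P_1) × (1−P_2) × P_3 = 0.0444 × 0.9020 × 0.5000 = 0.02005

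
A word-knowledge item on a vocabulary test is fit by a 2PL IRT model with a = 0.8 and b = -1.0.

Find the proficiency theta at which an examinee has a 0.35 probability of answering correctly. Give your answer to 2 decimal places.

-1.77

P(theta) = 1 / (1 + exp(−a(theta − b)))
logit = ln(0.3500/0.6500) = -0.6190
theta = b + logit/(a) = -1.0 + (-0.6190)/0.8000 = -1.7738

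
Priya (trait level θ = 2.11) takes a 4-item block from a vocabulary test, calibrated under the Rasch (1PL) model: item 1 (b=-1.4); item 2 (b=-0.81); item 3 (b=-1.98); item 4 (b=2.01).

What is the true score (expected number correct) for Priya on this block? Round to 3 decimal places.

P(θ) = 1 / (1 + exp(−(θ − b)))
P_1 = 1/(1+e^{-3.5100}) = 0.9710
P_2 = 1/(1+e^{-2.9200}) = 0.9488
P_3 = 1/(1+e^{-4.0900}) = 0.9835
P_4 = 1/(1+e^{-0.1000}) = 0.5250
E[score] = 0.9710 + 0.9488 + 0.9835 + 0.5250 = 3.4283

3.428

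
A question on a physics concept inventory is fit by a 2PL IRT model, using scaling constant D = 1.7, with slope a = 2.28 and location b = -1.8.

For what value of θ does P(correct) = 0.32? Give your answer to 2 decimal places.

-1.99

P(θ) = 1 / (1 + exp(−D·a(θ − b)))
logit = ln(0.3200/0.6800) = -0.7538
θ = b + logit/(1.7·a) = -1.8 + (-0.7538)/3.8760 = -1.9945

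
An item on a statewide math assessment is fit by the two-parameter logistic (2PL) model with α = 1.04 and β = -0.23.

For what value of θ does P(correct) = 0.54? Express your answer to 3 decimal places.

-0.076

P(θ) = 1 / (1 + exp(−α(θ − β)))
logit = ln(0.5400/0.4600) = 0.1603
θ = β + logit/(α) = -0.23 + 0.1603/1.0400 = -0.0758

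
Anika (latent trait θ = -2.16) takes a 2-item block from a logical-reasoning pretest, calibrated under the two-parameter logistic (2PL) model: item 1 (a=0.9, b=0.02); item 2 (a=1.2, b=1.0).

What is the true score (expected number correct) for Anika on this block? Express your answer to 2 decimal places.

P(θ) = 1 / (1 + exp(−a(θ − b)))
P_1 = 1/(1+e^{1.9620}) = 0.1233
P_2 = 1/(1+e^{3.7920}) = 0.0221
E[score] = 0.1233 + 0.0221 = 0.1453

0.15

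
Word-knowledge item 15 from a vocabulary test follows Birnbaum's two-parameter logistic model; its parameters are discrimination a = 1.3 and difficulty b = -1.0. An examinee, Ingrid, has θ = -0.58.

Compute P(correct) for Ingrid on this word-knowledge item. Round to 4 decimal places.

P(θ) = 1 / (1 + exp(−a(θ − b)))
Exponent: 1.3 × (-0.58 − (-1.0)) = 0.5460
1/(1 + e^{-0.5460}) = 0.6332

0.6332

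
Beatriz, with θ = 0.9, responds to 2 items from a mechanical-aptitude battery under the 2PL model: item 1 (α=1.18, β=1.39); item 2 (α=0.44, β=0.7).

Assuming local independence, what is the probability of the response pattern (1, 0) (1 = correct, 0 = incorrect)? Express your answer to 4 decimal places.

P(θ) = 1 / (1 + exp(−α(θ − β)))
P_1 = 1/(1+e^{0.5782}) = 0.3593
P_2 = 1/(1+e^{-0.0880}) = 0.5220
L = P_1 × (1−P_2) = 0.3593 × 0.4780 = 0.17177

0.1718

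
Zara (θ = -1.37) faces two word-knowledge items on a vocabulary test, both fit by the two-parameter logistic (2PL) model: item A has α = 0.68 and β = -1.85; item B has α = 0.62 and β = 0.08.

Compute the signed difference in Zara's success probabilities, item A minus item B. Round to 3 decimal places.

P(θ) = 1 / (1 + exp(−α(θ − β)))
P_A = 0.5809
P_B = 0.2893
P_A − P_B = 0.2916

0.292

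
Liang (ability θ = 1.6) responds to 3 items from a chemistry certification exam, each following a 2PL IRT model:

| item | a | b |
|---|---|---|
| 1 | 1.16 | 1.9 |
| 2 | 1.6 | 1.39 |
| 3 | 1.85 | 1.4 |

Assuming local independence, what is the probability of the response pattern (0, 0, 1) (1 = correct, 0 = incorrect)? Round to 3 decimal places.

P(θ) = 1 / (1 + exp(−a(θ − b)))
P_1 = 1/(1+e^{0.3480}) = 0.4139
P_2 = 1/(1+e^{-0.3360}) = 0.5832
P_3 = 1/(1+e^{-0.3700}) = 0.5915
L = (1−P_1) × (1−P_2) × P_3 = 0.5861 × 0.4168 × 0.5915 = 0.14449

0.144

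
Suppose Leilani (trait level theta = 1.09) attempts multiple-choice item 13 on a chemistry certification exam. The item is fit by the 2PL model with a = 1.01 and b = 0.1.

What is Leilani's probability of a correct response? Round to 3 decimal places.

0.731

P(theta) = 1 / (1 + exp(−a(theta − b)))
Exponent: 1.01 × (1.09 − 0.1) = 0.9999
1/(1 + e^{-0.9999}) = 0.7310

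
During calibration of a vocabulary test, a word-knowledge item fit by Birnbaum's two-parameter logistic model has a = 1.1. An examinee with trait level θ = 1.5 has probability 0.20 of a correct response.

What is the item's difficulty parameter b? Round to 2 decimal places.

P(θ) = 1 / (1 + exp(−a(θ − b)))
logit(0.20) = ln(0.20/0.80) = -1.3863
b = θ − logit/(a) = 1.5 − (-1.3863)/1.1000 = 2.7603

2.76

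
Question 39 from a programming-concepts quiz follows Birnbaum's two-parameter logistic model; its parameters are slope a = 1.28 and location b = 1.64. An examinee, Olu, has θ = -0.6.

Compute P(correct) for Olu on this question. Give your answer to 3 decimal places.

0.054

P(θ) = 1 / (1 + exp(−a(θ − b)))
Exponent: 1.28 × (-0.6 − 1.64) = -2.8672
1/(1 + e^{2.8672}) = 0.0538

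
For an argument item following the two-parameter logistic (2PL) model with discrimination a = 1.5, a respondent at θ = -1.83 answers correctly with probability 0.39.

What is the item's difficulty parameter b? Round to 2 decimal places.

-1.53

P(θ) = 1 / (1 + exp(−a(θ − b)))
logit(0.39) = ln(0.39/0.61) = -0.4473
b = θ − logit/(a) = -1.83 − (-0.4473)/1.5000 = -1.5318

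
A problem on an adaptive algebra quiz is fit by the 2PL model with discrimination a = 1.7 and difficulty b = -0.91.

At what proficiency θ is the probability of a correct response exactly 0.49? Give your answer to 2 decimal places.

-0.93

P(θ) = 1 / (1 + exp(−a(θ − b)))
logit = ln(0.4900/0.5100) = -0.0400
θ = b + logit/(a) = -0.91 + (-0.0400)/1.7000 = -0.9335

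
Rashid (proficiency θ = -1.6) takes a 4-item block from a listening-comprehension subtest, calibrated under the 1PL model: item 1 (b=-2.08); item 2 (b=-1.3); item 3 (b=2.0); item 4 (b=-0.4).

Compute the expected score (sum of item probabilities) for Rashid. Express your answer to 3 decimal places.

1.301

P(θ) = 1 / (1 + exp(−(θ − b)))
P_1 = 1/(1+e^{-0.4800}) = 0.6177
P_2 = 1/(1+e^{0.3000}) = 0.4256
P_3 = 1/(1+e^{3.6000}) = 0.0266
P_4 = 1/(1+e^{1.2000}) = 0.2315
E[score] = 0.6177 + 0.4256 + 0.0266 + 0.2315 = 1.3014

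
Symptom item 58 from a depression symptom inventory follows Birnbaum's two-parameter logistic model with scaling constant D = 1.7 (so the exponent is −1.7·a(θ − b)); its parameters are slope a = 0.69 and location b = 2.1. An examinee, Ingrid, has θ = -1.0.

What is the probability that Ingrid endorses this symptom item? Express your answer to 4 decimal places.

P(θ) = 1 / (1 + exp(−D·a(θ − b)))
Exponent: 1.7 × 0.69 × (-1.0 − 2.1) = -3.6363
1/(1 + e^{3.6363}) = 0.0257
P = 0.0257

0.0257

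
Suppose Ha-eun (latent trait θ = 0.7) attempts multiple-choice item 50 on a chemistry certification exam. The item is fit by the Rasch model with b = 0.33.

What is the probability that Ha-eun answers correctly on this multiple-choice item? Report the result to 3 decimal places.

P(θ) = 1 / (1 + exp(−(θ − b)))
Exponent: (0.7 − 0.33) = 0.3700
1/(1 + e^{-0.3700}) = 0.5915
P = 0.5915

0.591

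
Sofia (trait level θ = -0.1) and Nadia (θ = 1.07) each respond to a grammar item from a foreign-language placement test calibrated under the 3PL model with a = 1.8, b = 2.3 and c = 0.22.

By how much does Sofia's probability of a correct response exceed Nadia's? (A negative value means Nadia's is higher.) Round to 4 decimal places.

P(θ) = c + (1 − c) · 1 / (1 + exp(−a(θ − b)))
P(Sofia) = 0.2302  [exponent -4.3200]
P(Nadia) = 0.2968  [exponent -2.2140]
Difference = 0.2302 − 0.2968 = -0.0666

-0.0666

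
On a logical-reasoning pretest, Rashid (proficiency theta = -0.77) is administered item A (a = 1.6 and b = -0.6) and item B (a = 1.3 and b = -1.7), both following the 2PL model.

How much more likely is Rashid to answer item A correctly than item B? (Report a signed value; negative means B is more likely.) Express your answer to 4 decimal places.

P(theta) = 1 / (1 + exp(−a(theta − b)))
P_A = 0.4324
P_B = 0.7701
P_A − P_B = -0.3377

-0.3377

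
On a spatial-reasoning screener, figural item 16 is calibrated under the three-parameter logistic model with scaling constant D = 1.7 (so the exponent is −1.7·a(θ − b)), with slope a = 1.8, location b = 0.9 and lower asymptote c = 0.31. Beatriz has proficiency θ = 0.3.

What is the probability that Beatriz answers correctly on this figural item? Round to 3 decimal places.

0.405

P(θ) = c + (1 − c) · 1 / (1 + exp(−D·a(θ − b)))
Exponent: 1.7 × 1.8 × (0.3 − 0.9) = -1.8360
1/(1 + e^{1.8360}) = 0.1375
P = 0.31 + 0.69 × 0.1375 = 0.4049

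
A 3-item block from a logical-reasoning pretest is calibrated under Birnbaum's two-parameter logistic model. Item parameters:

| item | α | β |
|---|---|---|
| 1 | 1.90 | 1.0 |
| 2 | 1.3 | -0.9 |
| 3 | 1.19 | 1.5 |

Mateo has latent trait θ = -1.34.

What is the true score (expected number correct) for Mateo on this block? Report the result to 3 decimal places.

P(θ) = 1 / (1 + exp(−α(θ − β)))
P_1 = 1/(1+e^{4.4460}) = 0.0116
P_2 = 1/(1+e^{0.5720}) = 0.3608
P_3 = 1/(1+e^{3.3796}) = 0.0329
E[score] = 0.0116 + 0.3608 + 0.0329 = 0.4053

0.405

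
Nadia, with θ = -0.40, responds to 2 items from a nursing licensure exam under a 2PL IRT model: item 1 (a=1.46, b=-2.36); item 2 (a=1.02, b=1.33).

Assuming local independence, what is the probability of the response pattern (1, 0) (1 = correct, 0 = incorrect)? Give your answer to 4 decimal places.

0.8076

P(θ) = 1 / (1 + exp(−a(θ − b)))
P_1 = 1/(1+e^{-2.8616}) = 0.9459
P_2 = 1/(1+e^{1.7646}) = 0.1462
L = P_1 × (1−P_2) = 0.9459 × 0.8538 = 0.80761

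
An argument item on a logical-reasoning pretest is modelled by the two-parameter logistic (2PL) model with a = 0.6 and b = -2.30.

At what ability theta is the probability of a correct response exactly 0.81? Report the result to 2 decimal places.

0.12

P(theta) = 1 / (1 + exp(−a(theta − b)))
logit = ln(0.8100/0.1900) = 1.4500
theta = b + logit/(a) = -2.30 + 1.4500/0.6000 = 0.1167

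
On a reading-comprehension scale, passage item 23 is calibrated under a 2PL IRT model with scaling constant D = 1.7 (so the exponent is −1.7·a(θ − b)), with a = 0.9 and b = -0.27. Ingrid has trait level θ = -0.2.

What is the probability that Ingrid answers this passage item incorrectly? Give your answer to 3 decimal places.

0.473

P(θ) = 1 / (1 + exp(−D·a(θ − b)))
Exponent: 1.7 × 0.9 × (-0.2 − (-0.27)) = 0.1071
1/(1 + e^{-0.1071}) = 0.5267
P = 0.5267
P(incorrect) = 1 − 0.5267 = 0.4733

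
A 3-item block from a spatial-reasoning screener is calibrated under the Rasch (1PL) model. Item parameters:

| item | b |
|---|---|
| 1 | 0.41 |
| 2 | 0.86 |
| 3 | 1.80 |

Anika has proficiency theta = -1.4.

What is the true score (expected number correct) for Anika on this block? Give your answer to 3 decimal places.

P(theta) = 1 / (1 + exp(−(theta − b)))
P_1 = 1/(1+e^{1.8100}) = 0.1406
P_2 = 1/(1+e^{2.2600}) = 0.0945
P_3 = 1/(1+e^{3.2000}) = 0.0392
E[score] = 0.1406 + 0.0945 + 0.0392 = 0.2743

0.274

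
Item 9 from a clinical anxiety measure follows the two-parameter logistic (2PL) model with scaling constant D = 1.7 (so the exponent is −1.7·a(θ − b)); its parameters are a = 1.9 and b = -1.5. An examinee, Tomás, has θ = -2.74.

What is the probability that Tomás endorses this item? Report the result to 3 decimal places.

0.018

P(θ) = 1 / (1 + exp(−D·a(θ − b)))
Exponent: 1.7 × 1.9 × (-2.74 − (-1.5)) = -4.0052
1/(1 + e^{4.0052}) = 0.0179
P = 0.0179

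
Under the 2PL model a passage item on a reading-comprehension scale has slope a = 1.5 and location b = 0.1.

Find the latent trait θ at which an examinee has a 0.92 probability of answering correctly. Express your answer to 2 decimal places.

P(θ) = 1 / (1 + exp(−a(θ − b)))
logit = ln(0.9200/0.0800) = 2.4423
θ = b + logit/(a) = 0.1 + 2.4423/1.5000 = 1.7282

1.73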